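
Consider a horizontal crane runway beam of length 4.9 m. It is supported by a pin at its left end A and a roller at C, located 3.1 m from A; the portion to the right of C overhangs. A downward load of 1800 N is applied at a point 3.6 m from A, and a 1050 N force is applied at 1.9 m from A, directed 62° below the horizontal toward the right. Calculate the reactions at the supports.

Moments about A: C_y·3.1 − 1800·3.6 − 1050·sin62°·1.9 = 0 → C_y = 8241.48/3.1 = 2658.54 ≈ 2659 N.
ΣF_y = 0: A_y + 2658.54 − 1800 − 1050·sin62° = 0 → A_y = 68.55 N.
ΣF_x = 0: A_x + 1050·cos62° = 0 → A_x = -492.9 N.

A_x = -492.9 N, A_y = 68.55 N, C_y = 2659 N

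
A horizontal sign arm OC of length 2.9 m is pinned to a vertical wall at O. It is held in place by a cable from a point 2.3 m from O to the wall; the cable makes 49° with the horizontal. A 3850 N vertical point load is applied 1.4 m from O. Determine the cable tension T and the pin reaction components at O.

T = 3105 N, O_x = 2037 N, O_y = 1507 N

ΣM about O: T·sin49°·2.3 − 3850·1.4 = 0 → T = 5390/(2.3·0.75471) = 3105.14 ≈ 3105 N.
ΣF_x = 0: O_x − T·cos49° = 0 → O_x = 3105.14 × 0.656059 = 2037 N.
ΣF_y = 0: O_y + T·sin49° − 3850 = 0 → O_y = 3850 − 3105.14 × 0.75471 = 1507 N.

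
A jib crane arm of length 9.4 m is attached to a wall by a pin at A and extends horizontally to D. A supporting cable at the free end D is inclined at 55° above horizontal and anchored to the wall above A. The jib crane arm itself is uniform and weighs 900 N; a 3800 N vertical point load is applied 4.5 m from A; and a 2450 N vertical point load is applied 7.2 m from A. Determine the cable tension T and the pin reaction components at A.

ΣM about A: T·sin55°·9.4 − 900·4.7 − 3800·4.5 − 2450·7.2 = 0 → T = 38970/(9.4·0.819152) = 5061.02 ≈ 5061 N.
ΣF_x = 0: A_x − T·cos55° = 0 → A_x = 5061.02 × 0.573576 = 2903 N.
ΣF_y = 0: A_y + T·sin55° − 900 − 3800 − 2450 = 0 → A_y = 7150 − 5061.02 × 0.819152 = 3004 N.

T = 5061 N, A_x = 2903 N, A_y = 3004 N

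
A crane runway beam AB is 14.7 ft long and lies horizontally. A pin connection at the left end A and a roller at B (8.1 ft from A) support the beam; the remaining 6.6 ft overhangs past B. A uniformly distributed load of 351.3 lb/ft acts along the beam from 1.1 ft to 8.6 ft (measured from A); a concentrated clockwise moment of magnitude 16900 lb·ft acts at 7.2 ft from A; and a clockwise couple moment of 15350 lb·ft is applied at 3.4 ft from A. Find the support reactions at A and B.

Resultant of the distributed load: 351.3 × 7.5 = 2634.75 lb at 4.85 ft from A.
ΣM about A: B_y·8.1 − (351.3·7.5)·4.85 − 16900 − 15350 = 0 → B_y = 45028.5375/8.1 = 5559.08 ≈ 5559 lb.
ΣF_y = 0: A_y + 5559.08 − 351.3·7.5 = 0 → A_y = -2924 lb.
ΣF_x = 0: no horizontal applied forces, so A_x = 0.

A_x = 0, A_y = -2924 lb, B_y = 5559 lb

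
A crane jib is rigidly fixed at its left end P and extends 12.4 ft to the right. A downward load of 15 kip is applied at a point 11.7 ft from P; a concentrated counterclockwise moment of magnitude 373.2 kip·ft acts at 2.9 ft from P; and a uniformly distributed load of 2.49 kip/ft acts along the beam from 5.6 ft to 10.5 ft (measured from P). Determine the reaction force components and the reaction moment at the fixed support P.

P_x = 0, P_y = 27.20 kip, M_P = -99.48 kip·ft

Resultant of the distributed load: 2.49 × 4.9 = 12.201 kip at 8.05 ft from P.
ΣF_x = 0: P_x = 0.
ΣF_y = 0: P_y − 15 − 2.49·4.9 = 0 → P_y = 27.20 kip.
ΣM about P: M_P − 15·11.7 + 373.2 − (2.49·4.9)·8.05 = 0 → M_P = -99.48 kip·ft.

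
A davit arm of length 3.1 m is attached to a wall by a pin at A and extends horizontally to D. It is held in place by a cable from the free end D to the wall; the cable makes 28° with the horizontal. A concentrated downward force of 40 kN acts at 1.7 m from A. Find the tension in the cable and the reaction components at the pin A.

T = 46.72 kN, A_x = 41.25 kN, A_y = 18.06 kN

ΣM about A: T·sin28°·3.1 − 40·1.7 = 0 → T = 68/(3.1·0.469472) = 46.7237 ≈ 46.72 kN.
ΣF_x = 0: A_x − T·cos28° = 0 → A_x = 46.7237 × 0.882948 = 41.25 kN.
ΣF_y = 0: A_y + T·sin28° − 40 = 0 → A_y = 40 − 46.7237 × 0.469472 = 18.06 kN.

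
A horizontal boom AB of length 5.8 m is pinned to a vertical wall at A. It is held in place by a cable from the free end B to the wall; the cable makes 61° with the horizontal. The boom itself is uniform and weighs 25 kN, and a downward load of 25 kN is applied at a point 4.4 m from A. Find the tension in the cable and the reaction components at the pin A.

T = 35.98 kN, A_x = 17.44 kN, A_y = 18.53 kN

ΣM about A: T·sin61°·5.8 − 25·2.9 − 25·4.4 = 0 → T = 182.5/(5.8·0.87462) = 35.9762 ≈ 35.98 kN.
ΣF_x = 0: A_x − T·cos61° = 0 → A_x = 35.9762 × 0.48481 = 17.44 kN.
ΣF_y = 0: A_y + T·sin61° − 25 − 25 = 0 → A_y = 50 − 35.9762 × 0.87462 = 18.53 kN.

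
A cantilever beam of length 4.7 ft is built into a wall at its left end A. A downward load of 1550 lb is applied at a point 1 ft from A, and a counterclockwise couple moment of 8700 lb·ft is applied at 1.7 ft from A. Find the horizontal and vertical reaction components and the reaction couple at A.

ΣF_x = 0: A_x = 0.
ΣF_y = 0: A_y − 1550 = 0 → A_y = 1550 lb.
ΣM about A: M_A − 1550·1 + 8700 = 0 → M_A = -7150 lb·ft.

A_x = 0, A_y = 1550 lb, M_A = -7150 lb·ft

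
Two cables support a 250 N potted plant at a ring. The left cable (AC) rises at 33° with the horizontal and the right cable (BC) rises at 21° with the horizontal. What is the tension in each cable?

T_AC = 288.5 N, T_BC = 259.2 N

ΣF_x = 0: −T_AC·cos33° + T_BC·cos21° = 0 → T_BC = 0.898338·T_AC.
ΣF_y = 0: T_AC·sin33° + T_BC·sin21° = 250.
Substitute: T_AC·(0.544639 + 0.898338·0.358368) = 250 → T_AC = 288.492 ≈ 288.5 N.
Then T_BC = 0.898338 × 288.492 = 259.2 N.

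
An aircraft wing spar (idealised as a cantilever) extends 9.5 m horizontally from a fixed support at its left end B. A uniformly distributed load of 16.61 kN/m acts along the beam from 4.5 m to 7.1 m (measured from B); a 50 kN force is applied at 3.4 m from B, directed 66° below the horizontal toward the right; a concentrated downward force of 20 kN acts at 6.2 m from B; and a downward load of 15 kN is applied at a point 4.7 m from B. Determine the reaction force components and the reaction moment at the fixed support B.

B_x = -20.34 kN, B_y = 123.9 kN, M_B = 600.3 kN·m

Resultant of the distributed load: 16.61 × 2.6 = 43.186 kN at 5.8 m from B.
ΣF_x = 0: B_x + 50·cos66° = 0 → B_x = -20.34 kN.
ΣF_y = 0: B_y − 16.61·2.6 − 50·sin66° − 20 − 15 = 0 → B_y = 123.9 kN.
ΣM about B: M_B − (16.61·2.6)·5.8 − 50·sin66°·3.4 − 20·6.2 − 15·4.7 = 0 → M_B = 600.3 kN·m.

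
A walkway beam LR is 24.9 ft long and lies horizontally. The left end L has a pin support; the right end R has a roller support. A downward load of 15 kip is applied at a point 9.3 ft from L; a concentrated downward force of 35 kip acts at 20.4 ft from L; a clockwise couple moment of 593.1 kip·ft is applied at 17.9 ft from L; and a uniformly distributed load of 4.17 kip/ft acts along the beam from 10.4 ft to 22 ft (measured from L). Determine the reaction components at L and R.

Resultant of the distributed load: 4.17 × 11.6 = 48.372 kip at 16.2 ft from L.
Taking moments about L: R_y·24.9 − 15·9.3 − 35·20.4 − 593.1 − (4.17·11.6)·16.2 = 0 → R_y = 2230.2264/24.9 = 89.5673 ≈ 89.57 kip.
ΣF_y = 0: L_y + 89.5673 − 15 − 35 − 4.17·11.6 = 0 → L_y = 8.805 kip.
ΣF_x = 0: no horizontal applied forces, so L_x = 0.

L_x = 0, L_y = 8.805 kip, R_y = 89.57 kip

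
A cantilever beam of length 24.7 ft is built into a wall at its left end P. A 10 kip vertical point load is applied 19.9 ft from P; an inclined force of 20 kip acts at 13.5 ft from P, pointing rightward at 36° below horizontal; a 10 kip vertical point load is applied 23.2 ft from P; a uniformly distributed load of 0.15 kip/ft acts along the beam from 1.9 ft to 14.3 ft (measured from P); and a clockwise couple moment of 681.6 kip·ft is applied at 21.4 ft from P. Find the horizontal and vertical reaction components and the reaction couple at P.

P_x = -16.18 kip, P_y = 33.62 kip, M_P = 1286 kip·ft

Resultant of the distributed load: 0.15 × 12.4 = 1.86 kip at 8.1 ft from P.
ΣF_x = 0: P_x + 20·cos36° = 0 → P_x = -16.18 kip.
ΣF_y = 0: P_y − 10 − 20·sin36° − 10 − 0.15·12.4 = 0 → P_y = 33.62 kip.
ΣM about P: M_P − 10·19.9 − 20·sin36°·13.5 − 10·23.2 − (0.15·12.4)·8.1 − 681.6 = 0 → M_P = 1286 kip·ft.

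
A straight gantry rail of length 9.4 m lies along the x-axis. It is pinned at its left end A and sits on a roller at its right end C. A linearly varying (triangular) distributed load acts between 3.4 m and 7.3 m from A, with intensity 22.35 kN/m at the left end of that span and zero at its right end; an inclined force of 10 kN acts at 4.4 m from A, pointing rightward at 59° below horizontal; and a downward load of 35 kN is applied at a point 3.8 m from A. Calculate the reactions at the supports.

A_x = -5.150 kN, A_y = 47.20 kN, C_y = 39.95 kN

Resultant of the triangular load: ½ × 22.35 × 3.9 = 43.5825 kN, acting at 4.7 m from A (one-third of the span from the peak).
Moments about A: C_y·9.4 − (½·22.35·3.9)·4.7 − 10·sin59°·4.4 − 35·3.8 = 0 → C_y = 375.553/9.4 = 39.9524 ≈ 39.95 kN.
ΣF_y = 0: A_y + 39.9524 − ½·22.35·3.9 − 10·sin59° − 35 = 0 → A_y = 47.20 kN.
ΣF_x = 0: A_x + 10·cos59° = 0 → A_x = -5.150 kN.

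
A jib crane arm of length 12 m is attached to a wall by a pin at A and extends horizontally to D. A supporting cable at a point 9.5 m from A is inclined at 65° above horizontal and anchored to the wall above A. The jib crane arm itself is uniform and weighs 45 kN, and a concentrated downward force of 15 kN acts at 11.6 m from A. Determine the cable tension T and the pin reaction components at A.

ΣM about A: T·sin65°·9.5 − 45·6 − 15·11.6 = 0 → T = 444/(9.5·0.906308) = 51.5684 ≈ 51.57 kN.
ΣF_x = 0: A_x − T·cos65° = 0 → A_x = 51.5684 × 0.422618 = 21.79 kN.
ΣF_y = 0: A_y + T·sin65° − 45 − 15 = 0 → A_y = 60 − 51.5684 × 0.906308 = 13.26 kN.

T = 51.57 kN, A_x = 21.79 kN, A_y = 13.26 kN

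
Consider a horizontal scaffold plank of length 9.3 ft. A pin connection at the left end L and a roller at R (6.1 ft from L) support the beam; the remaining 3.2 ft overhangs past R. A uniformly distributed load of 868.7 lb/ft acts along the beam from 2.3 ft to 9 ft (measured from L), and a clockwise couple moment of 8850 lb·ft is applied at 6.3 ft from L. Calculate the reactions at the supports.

Resultant of the distributed load: 868.7 × 6.7 = 5820.29 lb at 5.65 ft from L.
Moments about L: R_y·6.1 − (868.7·6.7)·5.65 − 8850 = 0 → R_y = 41734.6385/6.1 = 6841.74 ≈ 6842 lb.
ΣF_y = 0: L_y + 6841.74 − 868.7·6.7 = 0 → L_y = -1021 lb.
ΣF_x = 0: no horizontal applied forces, so L_x = 0.

L_x = 0, L_y = -1021 lb, R_y = 6842 lb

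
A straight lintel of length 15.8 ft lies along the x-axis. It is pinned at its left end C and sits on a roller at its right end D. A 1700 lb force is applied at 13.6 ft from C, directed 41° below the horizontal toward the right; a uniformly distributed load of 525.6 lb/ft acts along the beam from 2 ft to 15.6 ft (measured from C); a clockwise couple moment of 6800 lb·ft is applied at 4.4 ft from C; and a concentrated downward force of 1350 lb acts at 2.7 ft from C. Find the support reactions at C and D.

C_x = -1283 lb, C_y = 4011 lb, D_y = 5602 lb

Resultant of the distributed load: 525.6 × 13.6 = 7148.16 lb at 8.8 ft from C.
Moments about C: D_y·15.8 − 1700·sin41°·13.6 − (525.6·13.6)·8.8 − 6800 − 1350·2.7 = 0 → D_y = 88516.9/15.8 = 5602.34 ≈ 5602 lb.
ΣF_y = 0: C_y + 5602.34 − 1700·sin41° − 525.6·13.6 − 1350 = 0 → C_y = 4011 lb.
ΣF_x = 0: C_x + 1700·cos41° = 0 → C_x = -1283 lb.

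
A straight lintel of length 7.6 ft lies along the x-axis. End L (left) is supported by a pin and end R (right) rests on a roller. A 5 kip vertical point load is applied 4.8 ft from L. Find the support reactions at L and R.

L_x = 0, L_y = 1.842 kip, R_y = 3.158 kip

ΣM about L: R_y·7.6 − 5·4.8 = 0 → R_y = 24/7.6 = 3.15789 ≈ 3.158 kip.
ΣF_y = 0: L_y + 3.15789 − 5 = 0 → L_y = 1.842 kip.
ΣF_x = 0: no horizontal applied forces, so L_x = 0.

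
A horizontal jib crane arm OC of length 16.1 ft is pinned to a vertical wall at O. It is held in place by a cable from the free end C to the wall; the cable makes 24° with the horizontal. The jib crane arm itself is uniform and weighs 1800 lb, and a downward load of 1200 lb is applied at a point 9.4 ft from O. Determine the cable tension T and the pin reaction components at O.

T = 3935 lb, O_x = 3595 lb, O_y = 1399 lb

ΣM about O: T·sin24°·16.1 − 1800·8.05 − 1200·9.4 = 0 → T = 25770/(16.1·0.406737) = 3935.27 ≈ 3935 lb.
ΣF_x = 0: O_x − T·cos24° = 0 → O_x = 3935.27 × 0.913545 = 3595 lb.
ΣF_y = 0: O_y + T·sin24° − 1800 − 1200 = 0 → O_y = 3000 − 3935.27 × 0.406737 = 1399 lb.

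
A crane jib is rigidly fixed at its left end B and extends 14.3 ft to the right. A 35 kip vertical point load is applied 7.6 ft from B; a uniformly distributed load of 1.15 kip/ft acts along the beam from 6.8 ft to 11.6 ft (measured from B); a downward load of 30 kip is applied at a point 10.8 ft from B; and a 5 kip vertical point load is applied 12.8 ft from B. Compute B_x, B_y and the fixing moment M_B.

B_x = 0, B_y = 75.52 kip, M_B = 704.8 kip·ft

Resultant of the distributed load: 1.15 × 4.8 = 5.52 kip at 9.2 ft from B.
ΣF_x = 0: B_x = 0.
ΣF_y = 0: B_y − 35 − 1.15·4.8 − 30 − 5 = 0 → B_y = 75.52 kip.
ΣM about B: M_B − 35·7.6 − (1.15·4.8)·9.2 − 30·10.8 − 5·12.8 = 0 → M_B = 704.8 kip·ft.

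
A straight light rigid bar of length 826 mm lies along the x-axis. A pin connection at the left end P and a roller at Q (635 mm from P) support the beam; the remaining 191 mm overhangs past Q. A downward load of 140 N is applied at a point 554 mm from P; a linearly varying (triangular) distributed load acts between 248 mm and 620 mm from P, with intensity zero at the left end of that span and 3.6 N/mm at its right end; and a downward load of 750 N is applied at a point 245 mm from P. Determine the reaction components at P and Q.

P_x = 0, P_y = 625.1 N, Q_y = 934.5 N

Resultant of the triangular load: ½ × 3.6 × 372 = 669.6 N, acting at 496 mm from P (one-third of the span from the peak).
Taking moments about P: Q_y·635 − 140·554 − (½·3.6·372)·496 − 750·245 = 0 → Q_y = 593431.6/635 = 934.538 ≈ 934.5 N.
ΣF_y = 0: P_y + 934.538 − 140 − ½·3.6·372 − 750 = 0 → P_y = 625.1 N.
ΣF_x = 0: no horizontal applied forces, so P_x = 0.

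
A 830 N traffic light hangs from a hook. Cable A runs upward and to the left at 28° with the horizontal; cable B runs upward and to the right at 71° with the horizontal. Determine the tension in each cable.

ΣF_x = 0: −T_A·cos28° + T_B·cos71° = 0 → T_B = 2.71202·T_A.
ΣF_y = 0: T_A·sin28° + T_B·sin71° = 830.
Substitute: T_A·(0.469472 + 2.71202·0.945519) = 830 → T_A = 273.59 ≈ 273.6 N.
Then T_B = 2.71202 × 273.59 = 742.0 N.

T_A = 273.6 N, T_B = 742.0 N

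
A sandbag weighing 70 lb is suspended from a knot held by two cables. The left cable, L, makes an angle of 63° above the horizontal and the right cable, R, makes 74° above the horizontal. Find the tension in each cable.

T_L = 28.29 lb, T_R = 46.60 lb

ΣF_x = 0: −T_L·cos63° + T_R·cos74° = 0 → T_R = 1.64706·T_L.
ΣF_y = 0: T_L·sin63° + T_R·sin74° = 70.
Substitute: T_L·(0.891007 + 1.64706·0.961262) = 70 → T_L = 28.2913 ≈ 28.29 lb.
Then T_R = 1.64706 × 28.2913 = 46.60 lb.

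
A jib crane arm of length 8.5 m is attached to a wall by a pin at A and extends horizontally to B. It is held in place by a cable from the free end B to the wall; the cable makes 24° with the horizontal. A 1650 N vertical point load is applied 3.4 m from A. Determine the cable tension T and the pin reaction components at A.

T = 1623 N, A_x = 1482 N, A_y = 990.0 N

ΣM about A: T·sin24°·8.5 − 1650·3.4 = 0 → T = 5610/(8.5·0.406737) = 1622.67 ≈ 1623 N.
ΣF_x = 0: A_x − T·cos24° = 0 → A_x = 1622.67 × 0.913545 = 1482 N.
ΣF_y = 0: A_y + T·sin24° − 1650 = 0 → A_y = 1650 − 1622.67 × 0.406737 = 990.0 N.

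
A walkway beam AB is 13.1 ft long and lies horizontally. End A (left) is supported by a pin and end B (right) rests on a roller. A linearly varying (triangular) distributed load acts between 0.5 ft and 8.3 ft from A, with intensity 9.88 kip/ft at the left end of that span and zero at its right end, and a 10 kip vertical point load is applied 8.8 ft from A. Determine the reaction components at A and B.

Resultant of the triangular load: ½ × 9.88 × 7.8 = 38.532 kip, acting at 3.1 ft from A (one-third of the span from the peak).
Taking moments about A: B_y·13.1 − (½·9.88·7.8)·3.1 − 10·8.8 = 0 → B_y = 207.4492/13.1 = 15.8358 ≈ 15.84 kip.
ΣF_y = 0: A_y + 15.8358 − ½·9.88·7.8 − 10 = 0 → A_y = 32.70 kip.
ΣF_x = 0: no horizontal applied forces, so A_x = 0.

A_x = 0, A_y = 32.70 kip, B_y = 15.84 kip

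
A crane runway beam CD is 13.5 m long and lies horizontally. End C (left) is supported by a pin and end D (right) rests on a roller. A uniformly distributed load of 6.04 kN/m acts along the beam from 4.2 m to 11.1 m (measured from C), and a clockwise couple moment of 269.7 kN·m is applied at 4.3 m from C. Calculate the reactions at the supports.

Resultant of the distributed load: 6.04 × 6.9 = 41.676 kN at 7.65 m from C.
Moments about C: D_y·13.5 − (6.04·6.9)·7.65 − 269.7 = 0 → D_y = 588.5214/13.5 = 43.5942 ≈ 43.59 kN.
ΣF_y = 0: C_y + 43.5942 − 6.04·6.9 = 0 → C_y = -1.918 kN.
ΣF_x = 0: no horizontal applied forces, so C_x = 0.

C_x = 0, C_y = -1.918 kN, D_y = 43.59 kN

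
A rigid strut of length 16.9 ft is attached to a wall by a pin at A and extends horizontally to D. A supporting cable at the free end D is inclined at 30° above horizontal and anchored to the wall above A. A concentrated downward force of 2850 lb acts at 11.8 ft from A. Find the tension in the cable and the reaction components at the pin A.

T = 3980 lb, A_x = 3447 lb, A_y = 860.1 lb

ΣM about A: T·sin30°·16.9 − 2850·11.8 = 0 → T = 33630/(16.9·0.5) = 3979.88 ≈ 3980 lb.
ΣF_x = 0: A_x − T·cos30° = 0 → A_x = 3979.88 × 0.866025 = 3447 lb.
ΣF_y = 0: A_y + T·sin30° − 2850 = 0 → A_y = 2850 − 3979.88 × 0.5 = 860.1 lb.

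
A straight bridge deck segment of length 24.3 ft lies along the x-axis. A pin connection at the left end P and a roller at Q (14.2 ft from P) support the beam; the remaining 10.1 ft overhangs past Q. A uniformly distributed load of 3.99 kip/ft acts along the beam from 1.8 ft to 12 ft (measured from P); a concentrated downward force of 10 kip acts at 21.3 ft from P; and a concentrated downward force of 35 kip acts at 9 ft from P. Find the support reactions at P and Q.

Resultant of the distributed load: 3.99 × 10.2 = 40.698 kip at 6.9 ft from P.
Moments about P: Q_y·14.2 − (3.99·10.2)·6.9 − 10·21.3 − 35·9 = 0 → Q_y = 808.8162/14.2 = 56.9589 ≈ 56.96 kip.
ΣF_y = 0: P_y + 56.9589 − 3.99·10.2 − 10 − 35 = 0 → P_y = 28.74 kip.
ΣF_x = 0: no horizontal applied forces, so P_x = 0.

P_x = 0, P_y = 28.74 kip, Q_y = 56.96 kip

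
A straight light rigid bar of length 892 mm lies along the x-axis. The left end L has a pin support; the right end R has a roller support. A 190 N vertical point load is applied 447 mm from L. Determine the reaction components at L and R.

L_x = 0, L_y = 94.79 N, R_y = 95.21 N

Taking moments about L: R_y·892 − 190·447 = 0 → R_y = 84930/892 = 95.213 ≈ 95.21 N.
ΣF_y = 0: L_y + 95.213 − 190 = 0 → L_y = 94.79 N.
ΣF_x = 0: no horizontal applied forces, so L_x = 0.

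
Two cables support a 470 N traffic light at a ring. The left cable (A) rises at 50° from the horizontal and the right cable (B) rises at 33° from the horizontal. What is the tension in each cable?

ΣF_x = 0: −T_A·cos50° + T_B·cos33° = 0 → T_B = 0.766436·T_A.
ΣF_y = 0: T_A·sin50° + T_B·sin33° = 470.
Substitute: T_A·(0.766044 + 0.766436·0.544639) = 470 → T_A = 397.136 ≈ 397.1 N.
Then T_B = 0.766436 × 397.136 = 304.4 N.

T_A = 397.1 N, T_B = 304.4 N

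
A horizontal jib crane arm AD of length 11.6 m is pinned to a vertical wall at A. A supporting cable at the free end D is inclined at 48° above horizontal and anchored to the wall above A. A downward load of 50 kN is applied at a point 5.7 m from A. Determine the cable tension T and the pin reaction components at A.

T = 33.06 kN, A_x = 22.12 kN, A_y = 25.43 kN

ΣM about A: T·sin48°·11.6 − 50·5.7 = 0 → T = 285/(11.6·0.743145) = 33.0608 ≈ 33.06 kN.
ΣF_x = 0: A_x − T·cos48° = 0 → A_x = 33.0608 × 0.669131 = 22.12 kN.
ΣF_y = 0: A_y + T·sin48° − 50 = 0 → A_y = 50 − 33.0608 × 0.743145 = 25.43 kN.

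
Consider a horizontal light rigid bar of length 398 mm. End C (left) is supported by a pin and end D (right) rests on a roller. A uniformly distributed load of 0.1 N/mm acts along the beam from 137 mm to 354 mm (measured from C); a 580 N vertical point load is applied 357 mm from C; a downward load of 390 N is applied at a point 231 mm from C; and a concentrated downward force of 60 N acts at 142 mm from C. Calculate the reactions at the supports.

Resultant of the distributed load: 0.1 × 217 = 21.7 N at 245.5 mm from C.
ΣM about C: D_y·398 − (0.1·217)·245.5 − 580·357 − 390·231 − 60·142 = 0 → D_y = 310997.35/398 = 781.4 N.
ΣF_y = 0: C_y + 781.4 − 0.1·217 − 580 − 390 − 60 = 0 → C_y = 270.3 N.
ΣF_x = 0: no horizontal applied forces, so C_x = 0.

C_x = 0, C_y = 270.3 N, D_y = 781.4 N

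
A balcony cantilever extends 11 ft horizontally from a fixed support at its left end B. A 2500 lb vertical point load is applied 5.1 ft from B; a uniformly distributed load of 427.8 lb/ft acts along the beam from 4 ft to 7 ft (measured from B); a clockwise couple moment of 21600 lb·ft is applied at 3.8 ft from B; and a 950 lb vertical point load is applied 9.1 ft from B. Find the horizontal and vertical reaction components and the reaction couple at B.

B_x = 0, B_y = 4733 lb, M_B = 50050 lb·ft

Resultant of the distributed load: 427.8 × 3 = 1283.4 lb at 5.5 ft from B.
ΣF_x = 0: B_x = 0.
ΣF_y = 0: B_y − 2500 − 427.8·3 − 950 = 0 → B_y = 4733 lb.
ΣM about B: M_B − 2500·5.1 − (427.8·3)·5.5 − 21600 − 950·9.1 = 0 → M_B = 50050 lb·ft.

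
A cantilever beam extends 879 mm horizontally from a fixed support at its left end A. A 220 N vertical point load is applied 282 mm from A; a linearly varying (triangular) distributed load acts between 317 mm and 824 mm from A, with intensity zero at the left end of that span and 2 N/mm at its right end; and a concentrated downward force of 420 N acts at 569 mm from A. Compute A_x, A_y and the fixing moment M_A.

A_x = 0, A_y = 1147 N, M_A = 633100 N·mm

Resultant of the triangular load: ½ × 2 × 507 = 507 N, acting at 655 mm from A (one-third of the span from the peak).
ΣF_x = 0: A_x = 0.
ΣF_y = 0: A_y − 220 − ½·2·507 − 420 = 0 → A_y = 1147 N.
ΣM about A: M_A − 220·282 − (½·2·507)·655 − 420·569 = 0 → M_A = 633100 N·mm.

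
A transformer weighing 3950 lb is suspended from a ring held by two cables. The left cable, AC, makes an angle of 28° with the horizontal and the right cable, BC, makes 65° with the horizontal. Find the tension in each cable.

T_AC = 1672 lb, T_BC = 3492 lb

ΣF_x = 0: −T_AC·cos28° + T_BC·cos65° = 0 → T_BC = 2.08923·T_AC.
ΣF_y = 0: T_AC·sin28° + T_BC·sin65° = 3950.
Substitute: T_AC·(0.469472 + 2.08923·0.906308) = 3950 → T_AC = 1671.63 ≈ 1672 lb.
Then T_BC = 2.08923 × 1671.63 = 3492 lb.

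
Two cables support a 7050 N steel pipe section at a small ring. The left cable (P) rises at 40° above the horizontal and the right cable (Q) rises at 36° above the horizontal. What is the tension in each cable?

ΣF_x = 0: −T_P·cos40° + T_Q·cos36° = 0 → T_Q = 0.946883·T_P.
ΣF_y = 0: T_P·sin40° + T_Q·sin36° = 7050.
Substitute: T_P·(0.642788 + 0.946883·0.587785) = 7050 → T_P = 5878.18 ≈ 5878 N.
Then T_Q = 0.946883 × 5878.18 = 5566 N.

T_P = 5878 N, T_Q = 5566 N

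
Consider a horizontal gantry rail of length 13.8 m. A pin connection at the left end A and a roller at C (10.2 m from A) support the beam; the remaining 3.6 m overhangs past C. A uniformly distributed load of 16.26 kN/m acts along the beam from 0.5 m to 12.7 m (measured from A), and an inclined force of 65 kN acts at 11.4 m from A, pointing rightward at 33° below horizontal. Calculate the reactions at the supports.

Resultant of the distributed load: 16.26 × 12.2 = 198.372 kN at 6.6 m from A.
ΣM about A: C_y·10.2 − (16.26·12.2)·6.6 − 65·sin33°·11.4 = 0 → C_y = 1712.83/10.2 = 167.925 ≈ 167.9 kN.
ΣF_y = 0: A_y + 167.925 − 16.26·12.2 − 65·sin33° = 0 → A_y = 65.85 kN.
ΣF_x = 0: A_x + 65·cos33° = 0 → A_x = -54.51 kN.

A_x = -54.51 kN, A_y = 65.85 kN, C_y = 167.9 kN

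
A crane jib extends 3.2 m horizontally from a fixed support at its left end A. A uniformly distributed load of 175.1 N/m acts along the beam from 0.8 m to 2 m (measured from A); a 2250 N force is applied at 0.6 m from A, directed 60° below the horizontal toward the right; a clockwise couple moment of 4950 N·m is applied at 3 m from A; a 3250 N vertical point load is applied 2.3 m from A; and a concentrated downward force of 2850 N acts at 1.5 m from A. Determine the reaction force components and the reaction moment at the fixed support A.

A_x = -1125 N, A_y = 8259 N, M_A = 18160 N·m

Resultant of the distributed load: 175.1 × 1.2 = 210.12 N at 1.4 m from A.
ΣF_x = 0: A_x + 2250·cos60° = 0 → A_x = -1125 N.
ΣF_y = 0: A_y − 175.1·1.2 − 2250·sin60° − 3250 − 2850 = 0 → A_y = 8259 N.
ΣM about A: M_A − (175.1·1.2)·1.4 − 2250·sin60°·0.6 − 4950 − 3250·2.3 − 2850·1.5 = 0 → M_A = 18160 N·m.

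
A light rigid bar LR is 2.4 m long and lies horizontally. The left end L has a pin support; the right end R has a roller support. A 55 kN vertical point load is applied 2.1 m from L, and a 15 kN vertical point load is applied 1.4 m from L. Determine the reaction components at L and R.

ΣM about L: R_y·2.4 − 55·2.1 − 15·1.4 = 0 → R_y = 136.5/2.4 = 56.875 ≈ 56.88 kN.
ΣF_y = 0: L_y + 56.875 − 55 − 15 = 0 → L_y = 13.12 kN.
ΣF_x = 0: no horizontal applied forces, so L_x = 0.

L_x = 0, L_y = 13.12 kN, R_y = 56.88 kN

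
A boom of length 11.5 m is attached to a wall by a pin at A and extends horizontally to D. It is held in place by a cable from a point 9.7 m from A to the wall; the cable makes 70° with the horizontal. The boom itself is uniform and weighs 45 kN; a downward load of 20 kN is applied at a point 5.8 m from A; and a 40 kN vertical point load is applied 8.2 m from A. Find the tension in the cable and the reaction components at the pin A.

T = 77.10 kN, A_x = 26.37 kN, A_y = 32.55 kN

ΣM about A: T·sin70°·9.7 − 45·5.75 − 20·5.8 − 40·8.2 = 0 → T = 702.75/(9.7·0.939693) = 77.098 ≈ 77.10 kN.
ΣF_x = 0: A_x − T·cos70° = 0 → A_x = 77.098 × 0.34202 = 26.37 kN.
ΣF_y = 0: A_y + T·sin70° − 45 − 20 − 40 = 0 → A_y = 105 − 77.098 × 0.939693 = 32.55 kN.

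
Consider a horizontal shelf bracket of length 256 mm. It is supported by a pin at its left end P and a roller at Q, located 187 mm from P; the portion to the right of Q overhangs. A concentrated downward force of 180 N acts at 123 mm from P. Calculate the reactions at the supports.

P_x = 0, P_y = 61.60 N, Q_y = 118.4 N

Taking moments about P: Q_y·187 − 180·123 = 0 → Q_y = 22140/187 = 118.396 ≈ 118.4 N.
ΣF_y = 0: P_y + 118.396 − 180 = 0 → P_y = 61.60 N.
ΣF_x = 0: no horizontal applied forces, so P_x = 0.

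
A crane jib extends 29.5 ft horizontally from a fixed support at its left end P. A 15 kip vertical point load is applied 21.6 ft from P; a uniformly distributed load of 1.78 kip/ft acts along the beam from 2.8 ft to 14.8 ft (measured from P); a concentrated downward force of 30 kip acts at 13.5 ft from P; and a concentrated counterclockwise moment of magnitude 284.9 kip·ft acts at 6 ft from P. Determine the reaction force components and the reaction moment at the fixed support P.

P_x = 0, P_y = 66.36 kip, M_P = 632.1 kip·ft

Resultant of the distributed load: 1.78 × 12 = 21.36 kip at 8.8 ft from P.
ΣF_x = 0: P_x = 0.
ΣF_y = 0: P_y − 15 − 1.78·12 − 30 = 0 → P_y = 66.36 kip.
ΣM about P: M_P − 15·21.6 − (1.78·12)·8.8 − 30·13.5 + 284.9 = 0 → M_P = 632.1 kip·ft.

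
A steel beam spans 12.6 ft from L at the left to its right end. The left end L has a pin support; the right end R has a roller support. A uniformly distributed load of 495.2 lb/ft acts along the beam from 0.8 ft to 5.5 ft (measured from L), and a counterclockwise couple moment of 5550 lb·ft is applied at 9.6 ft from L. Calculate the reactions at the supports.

Resultant of the distributed load: 495.2 × 4.7 = 2327.44 lb at 3.15 ft from L.
Moments about L: R_y·12.6 − (495.2·4.7)·3.15 + 5550 = 0 → R_y = 1781.436/12.6 = 141.384 ≈ 141.4 lb.
ΣF_y = 0: L_y + 141.384 − 495.2·4.7 = 0 → L_y = 2186 lb.
ΣF_x = 0: no horizontal applied forces, so L_x = 0.

L_x = 0, L_y = 2186 lb, R_y = 141.4 lb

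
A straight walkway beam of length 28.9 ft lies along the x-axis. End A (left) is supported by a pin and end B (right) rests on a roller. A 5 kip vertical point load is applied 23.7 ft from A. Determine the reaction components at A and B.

Taking moments about A: B_y·28.9 − 5·23.7 = 0 → B_y = 118.5/28.9 = 4.10035 ≈ 4.100 kip.
ΣF_y = 0: A_y + 4.10035 − 5 = 0 → A_y = 0.8997 kip.
ΣF_x = 0: no horizontal applied forces, so A_x = 0.

A_x = 0, A_y = 0.8997 kip, B_y = 4.100 kip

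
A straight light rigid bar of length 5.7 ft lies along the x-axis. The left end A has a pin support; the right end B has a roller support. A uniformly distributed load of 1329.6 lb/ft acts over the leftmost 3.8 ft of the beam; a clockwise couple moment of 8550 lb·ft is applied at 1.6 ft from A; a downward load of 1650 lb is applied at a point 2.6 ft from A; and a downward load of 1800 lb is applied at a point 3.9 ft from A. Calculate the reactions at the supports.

A_x = 0, A_y = 3334 lb, B_y = 5168 lb

Resultant of the distributed load: 1329.6 × 3.8 = 5052.48 lb at 1.9 ft from A.
ΣM about A: B_y·5.7 − (1329.6·3.8)·1.9 − 8550 − 1650·2.6 − 1800·3.9 = 0 → B_y = 29459.712/5.7 = 5168.37 ≈ 5168 lb.
ΣF_y = 0: A_y + 5168.37 − 1329.6·3.8 − 1650 − 1800 = 0 → A_y = 3334 lb.
ΣF_x = 0: no horizontal applied forces, so A_x = 0.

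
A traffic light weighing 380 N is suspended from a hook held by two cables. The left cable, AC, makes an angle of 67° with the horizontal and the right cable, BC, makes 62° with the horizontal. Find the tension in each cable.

ΣF_x = 0: −T_AC·cos67° + T_BC·cos62° = 0 → T_BC = 0.832279·T_AC.
ΣF_y = 0: T_AC·sin67° + T_BC·sin62° = 380.
Substitute: T_AC·(0.920505 + 0.832279·0.882948) = 380 → T_AC = 229.557 ≈ 229.6 N.
Then T_BC = 0.832279 × 229.557 = 191.1 N.

T_AC = 229.6 N, T_BC = 191.1 N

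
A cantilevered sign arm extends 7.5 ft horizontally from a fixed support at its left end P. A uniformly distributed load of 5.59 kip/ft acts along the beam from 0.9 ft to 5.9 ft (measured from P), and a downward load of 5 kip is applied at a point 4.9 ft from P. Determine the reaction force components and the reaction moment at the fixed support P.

P_x = 0, P_y = 32.95 kip, M_P = 119.5 kip·ft

Resultant of the distributed load: 5.59 × 5 = 27.95 kip at 3.4 ft from P.
ΣF_x = 0: P_x = 0.
ΣF_y = 0: P_y − 5.59·5 − 5 = 0 → P_y = 32.95 kip.
ΣM about P: M_P − (5.59·5)·3.4 − 5·4.9 = 0 → M_P = 119.5 kip·ft.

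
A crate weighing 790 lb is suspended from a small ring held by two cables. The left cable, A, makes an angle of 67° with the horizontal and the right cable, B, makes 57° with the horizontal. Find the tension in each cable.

T_A = 519.0 lb, T_B = 372.3 lb

ΣF_x = 0: −T_A·cos67° + T_B·cos57° = 0 → T_B = 0.717413·T_A.
ΣF_y = 0: T_A·sin67° + T_B·sin57° = 790.
Substitute: T_A·(0.920505 + 0.717413·0.838671) = 790 → T_A = 518.993 ≈ 519.0 lb.
Then T_B = 0.717413 × 518.993 = 372.3 lb.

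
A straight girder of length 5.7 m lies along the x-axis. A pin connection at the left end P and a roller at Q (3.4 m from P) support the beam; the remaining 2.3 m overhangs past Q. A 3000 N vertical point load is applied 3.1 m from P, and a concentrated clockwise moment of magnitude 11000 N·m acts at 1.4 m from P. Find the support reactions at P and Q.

P_x = 0, P_y = -2971 N, Q_y = 5971 N

ΣM about P: Q_y·3.4 − 3000·3.1 − 11000 = 0 → Q_y = 20300/3.4 = 5970.59 ≈ 5971 N.
ΣF_y = 0: P_y + 5970.59 − 3000 = 0 → P_y = -2971 N.
ΣF_x = 0: no horizontal applied forces, so P_x = 0.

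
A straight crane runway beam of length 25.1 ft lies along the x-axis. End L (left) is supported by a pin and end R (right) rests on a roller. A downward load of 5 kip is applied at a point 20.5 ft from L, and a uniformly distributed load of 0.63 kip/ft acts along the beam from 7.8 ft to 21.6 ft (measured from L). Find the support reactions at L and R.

Resultant of the distributed load: 0.63 × 13.8 = 8.694 kip at 14.7 ft from L.
Moments about L: R_y·25.1 − 5·20.5 − (0.63·13.8)·14.7 = 0 → R_y = 230.3018/25.1 = 9.17537 ≈ 9.175 kip.
ΣF_y = 0: L_y + 9.17537 − 5 − 0.63·13.8 = 0 → L_y = 4.519 kip.
ΣF_x = 0: no horizontal applied forces, so L_x = 0.

L_x = 0, L_y = 4.519 kip, R_y = 9.175 kip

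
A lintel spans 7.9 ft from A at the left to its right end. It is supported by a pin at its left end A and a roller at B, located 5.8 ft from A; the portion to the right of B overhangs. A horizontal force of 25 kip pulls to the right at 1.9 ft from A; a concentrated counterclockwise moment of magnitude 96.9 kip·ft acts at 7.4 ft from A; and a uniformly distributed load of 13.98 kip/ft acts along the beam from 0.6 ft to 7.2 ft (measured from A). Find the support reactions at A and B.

A_x = -25.00 kip, A_y = 46.93 kip, B_y = 45.34 kip

Resultant of the distributed load: 13.98 × 6.6 = 92.268 kip at 3.9 ft from A.
Moments about A: B_y·5.8 + 96.9 − (13.98·6.6)·3.9 = 0 → B_y = 262.9452/5.8 = 45.3354 ≈ 45.34 kip.
ΣF_y = 0: A_y + 45.3354 − 13.98·6.6 = 0 → A_y = 46.93 kip.
ΣF_x = 0: A_x + 25 = 0 → A_x = -25.00 kip.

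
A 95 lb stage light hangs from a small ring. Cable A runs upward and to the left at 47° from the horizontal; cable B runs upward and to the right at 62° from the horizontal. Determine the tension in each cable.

ΣF_x = 0: −T_A·cos47° + T_B·cos62° = 0 → T_B = 1.45269·T_A.
ΣF_y = 0: T_A·sin47° + T_B·sin62° = 95.
Substitute: T_A·(0.731354 + 1.45269·0.882948) = 95 → T_A = 47.1697 ≈ 47.17 lb.
Then T_B = 1.45269 × 47.1697 = 68.52 lb.

T_A = 47.17 lb, T_B = 68.52 lb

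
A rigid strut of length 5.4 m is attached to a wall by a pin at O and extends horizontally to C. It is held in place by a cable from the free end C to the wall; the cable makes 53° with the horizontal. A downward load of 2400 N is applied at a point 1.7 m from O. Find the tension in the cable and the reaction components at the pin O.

T = 946.1 N, O_x = 569.4 N, O_y = 1644 N

ΣM about O: T·sin53°·5.4 − 2400·1.7 = 0 → T = 4080/(5.4·0.798636) = 946.057 ≈ 946.1 N.
ΣF_x = 0: O_x − T·cos53° = 0 → O_x = 946.057 × 0.601815 = 569.4 N.
ΣF_y = 0: O_y + T·sin53° − 2400 = 0 → O_y = 2400 − 946.057 × 0.798636 = 1644 N.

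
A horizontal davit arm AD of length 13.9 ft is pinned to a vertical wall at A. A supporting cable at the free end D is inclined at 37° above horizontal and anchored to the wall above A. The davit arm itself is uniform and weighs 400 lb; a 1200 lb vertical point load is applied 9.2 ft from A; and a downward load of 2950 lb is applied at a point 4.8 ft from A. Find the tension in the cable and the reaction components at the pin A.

T = 3345 lb, A_x = 2671 lb, A_y = 2537 lb

ΣM about A: T·sin37°·13.9 − 400·6.95 − 1200·9.2 − 2950·4.8 = 0 → T = 27980/(13.9·0.601815) = 3344.8 ≈ 3345 lb.
ΣF_x = 0: A_x − T·cos37° = 0 → A_x = 3344.8 × 0.798636 = 2671 lb.
ΣF_y = 0: A_y + T·sin37° − 400 − 1200 − 2950 = 0 → A_y = 4550 − 3344.8 × 0.601815 = 2537 lb.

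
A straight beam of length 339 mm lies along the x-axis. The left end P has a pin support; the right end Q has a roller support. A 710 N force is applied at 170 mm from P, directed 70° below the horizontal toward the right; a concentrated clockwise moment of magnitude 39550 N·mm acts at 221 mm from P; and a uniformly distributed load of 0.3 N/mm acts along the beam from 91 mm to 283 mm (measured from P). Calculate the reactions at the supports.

Resultant of the distributed load: 0.3 × 192 = 57.6 N at 187 mm from P.
Taking moments about P: Q_y·339 − 710·sin70°·170 − 39550 − (0.3·192)·187 = 0 → Q_y = 163742/339 = 483.015 ≈ 483.0 N.
ΣF_y = 0: P_y + 483.015 − 710·sin70° − 0.3·192 = 0 → P_y = 241.8 N.
ΣF_x = 0: P_x + 710·cos70° = 0 → P_x = -242.8 N.

P_x = -242.8 N, P_y = 241.8 N, Q_y = 483.0 N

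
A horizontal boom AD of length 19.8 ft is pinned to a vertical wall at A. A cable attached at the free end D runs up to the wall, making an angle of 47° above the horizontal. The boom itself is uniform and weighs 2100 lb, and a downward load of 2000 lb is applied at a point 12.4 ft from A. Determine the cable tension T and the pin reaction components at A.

T = 3148 lb, A_x = 2147 lb, A_y = 1797 lb

ΣM about A: T·sin47°·19.8 − 2100·9.9 − 2000·12.4 = 0 → T = 45590/(19.8·0.731354) = 3148.3 ≈ 3148 lb.
ΣF_x = 0: A_x − T·cos47° = 0 → A_x = 3148.3 × 0.681998 = 2147 lb.
ΣF_y = 0: A_y + T·sin47° − 2100 − 2000 = 0 → A_y = 4100 − 3148.3 × 0.731354 = 1797 lb.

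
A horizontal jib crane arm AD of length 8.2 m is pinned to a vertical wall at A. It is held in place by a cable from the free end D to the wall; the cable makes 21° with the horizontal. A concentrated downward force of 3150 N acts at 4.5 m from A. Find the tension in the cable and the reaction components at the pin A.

ΣM about A: T·sin21°·8.2 − 3150·4.5 = 0 → T = 14175/(8.2·0.358368) = 4823.7 ≈ 4824 N.
ΣF_x = 0: A_x − T·cos21° = 0 → A_x = 4823.7 × 0.93358 = 4503 N.
ΣF_y = 0: A_y + T·sin21° − 3150 = 0 → A_y = 3150 − 4823.7 × 0.358368 = 1421 N.

T = 4824 N, A_x = 4503 N, A_y = 1421 N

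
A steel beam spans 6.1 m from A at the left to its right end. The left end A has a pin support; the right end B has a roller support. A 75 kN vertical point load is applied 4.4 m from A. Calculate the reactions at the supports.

A_x = 0, A_y = 20.90 kN, B_y = 54.10 kN

Taking moments about A: B_y·6.1 − 75·4.4 = 0 → B_y = 330/6.1 = 54.0984 ≈ 54.10 kN.
ΣF_y = 0: A_y + 54.0984 − 75 = 0 → A_y = 20.90 kN.
ΣF_x = 0: no horizontal applied forces, so A_x = 0.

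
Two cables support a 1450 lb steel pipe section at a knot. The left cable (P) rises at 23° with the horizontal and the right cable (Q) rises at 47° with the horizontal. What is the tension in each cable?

T_P = 1052 lb, T_Q = 1420 lb

ΣF_x = 0: −T_P·cos23° + T_Q·cos47° = 0 → T_Q = 1.34972·T_P.
ΣF_y = 0: T_P·sin23° + T_Q·sin47° = 1450.
Substitute: T_P·(0.390731 + 1.34972·0.731354) = 1450 → T_P = 1052.36 ≈ 1052 lb.
Then T_Q = 1.34972 × 1052.36 = 1420 lb.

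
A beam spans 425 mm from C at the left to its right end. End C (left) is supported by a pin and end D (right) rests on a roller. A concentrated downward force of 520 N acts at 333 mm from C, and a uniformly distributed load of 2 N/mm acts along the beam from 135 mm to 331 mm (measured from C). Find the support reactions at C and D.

Resultant of the distributed load: 2 × 196 = 392 N at 233 mm from C.
ΣM about C: D_y·425 − 520·333 − (2·196)·233 = 0 → D_y = 264496/425 = 622.344 ≈ 622.3 N.
ΣF_y = 0: C_y + 622.344 − 520 − 2·196 = 0 → C_y = 289.7 N.
ΣF_x = 0: no horizontal applied forces, so C_x = 0.

C_x = 0, C_y = 289.7 N, D_y = 622.3 N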